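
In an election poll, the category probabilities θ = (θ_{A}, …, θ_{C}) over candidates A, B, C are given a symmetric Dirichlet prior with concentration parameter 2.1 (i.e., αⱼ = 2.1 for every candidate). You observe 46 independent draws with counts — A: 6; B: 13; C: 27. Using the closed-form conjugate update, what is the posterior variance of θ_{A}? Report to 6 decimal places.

0.002456

The Dirichlet prior is conjugate to the Multinomial likelihood: each posterior αⱼ = prior αⱼ + observed count nⱼ.
Posterior concentration: (8.1, 15.1, 29.1), total = 52.3.
Var[θ_j] = α_j(Σα−α_j)/((Σα)²(Σα+1)) = 8.1·44.2/(52.3²·53.3) = 0.002456.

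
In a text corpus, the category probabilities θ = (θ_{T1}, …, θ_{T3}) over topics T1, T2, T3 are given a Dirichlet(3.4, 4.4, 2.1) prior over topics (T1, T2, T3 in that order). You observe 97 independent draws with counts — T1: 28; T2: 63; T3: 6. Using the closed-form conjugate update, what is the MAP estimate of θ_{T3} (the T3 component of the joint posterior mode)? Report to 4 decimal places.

The Dirichlet prior is conjugate to the Multinomial likelihood: each posterior αⱼ = prior αⱼ + observed count nⱼ.
Posterior concentration: (31.4, 67.4, 8.1), total = 106.9.
Joint mode component: (α_{T3}−1)/(Σα−K) = 7.1/103.9 = 0.0683.

0.0683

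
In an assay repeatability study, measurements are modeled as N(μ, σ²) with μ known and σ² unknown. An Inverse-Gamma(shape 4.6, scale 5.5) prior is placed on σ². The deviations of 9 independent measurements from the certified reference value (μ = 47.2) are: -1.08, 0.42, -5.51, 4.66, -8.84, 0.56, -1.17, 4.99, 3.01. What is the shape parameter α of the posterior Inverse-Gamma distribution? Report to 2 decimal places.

9.10

With known mean μ and an Inverse-Gamma(α, β) prior on σ², the Normal likelihood is conjugate: posterior is Inv-Gamma(α + n/2, β + Σ(xᵢ−μ)²/2).
Σ(xᵢ−μ)² = (-1.08)² + (0.42)² + (-5.51)² + (4.66)² + (-8.84)² + (0.56)² + (-1.17)² + (4.99)² + (3.01)² = 167.2068.
Posterior: Inv-Gamma(4.6 + 9/2, 5.5 + 167.2068/2) = Inv-Gamma(9.10, 89.10340).
Posterior α = 9.10.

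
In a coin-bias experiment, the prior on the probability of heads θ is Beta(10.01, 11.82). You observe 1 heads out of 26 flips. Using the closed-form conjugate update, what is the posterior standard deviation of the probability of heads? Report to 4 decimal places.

0.0602

The Beta prior is conjugate to a Binomial/Bernoulli likelihood; the update adds successes to α and failures to β.
Posterior: Beta(α+k, β+n−k) = Beta(10.01+1, 11.82+25) = Beta(11.01, 36.82).
Var = αβ/((α+β)²(α+β+1)) = 11.01·36.82/(47.83²·48.83) = 0.00362897; SD = √0.00362897 = 0.0602.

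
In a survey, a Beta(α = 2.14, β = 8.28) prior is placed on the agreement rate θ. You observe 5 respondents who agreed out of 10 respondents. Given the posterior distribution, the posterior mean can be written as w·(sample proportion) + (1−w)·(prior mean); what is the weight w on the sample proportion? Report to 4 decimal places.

0.4897

The Beta prior is conjugate to a Binomial/Bernoulli likelihood; the update adds successes to α and failures to β.
Posterior mean = (α₀+k)/(α₀+β₀+n) = [n/(α₀+β₀+n)]·(k/n) + [(α₀+β₀)/(α₀+β₀+n)]·α₀/(α₀+β₀), so only n and the prior enter the weight.
The weight on the data is w = n/(α₀+β₀+n) = 10/(2.14+8.28+10) = 10/20.42 = 0.4897.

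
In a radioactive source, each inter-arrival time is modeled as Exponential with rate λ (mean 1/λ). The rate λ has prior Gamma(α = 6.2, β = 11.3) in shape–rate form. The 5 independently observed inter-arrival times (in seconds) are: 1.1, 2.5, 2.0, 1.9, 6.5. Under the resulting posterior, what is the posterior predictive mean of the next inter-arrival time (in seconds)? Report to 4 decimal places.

With a Gamma(shape α, rate β) prior on the exponential rate λ, the posterior after n observations with total T = Σxᵢ is Gamma(α+n, β+T).
Sum of observations T = 14.0 seconds; n = 5.
Posterior: Gamma(6.2+5, 11.3+14.0) = Gamma(11.2, 25.3).
The predictive distribution for the next observation is Lomax; its mean is β/(α−1) = 25.3/10.2 = 2.4804.

2.4804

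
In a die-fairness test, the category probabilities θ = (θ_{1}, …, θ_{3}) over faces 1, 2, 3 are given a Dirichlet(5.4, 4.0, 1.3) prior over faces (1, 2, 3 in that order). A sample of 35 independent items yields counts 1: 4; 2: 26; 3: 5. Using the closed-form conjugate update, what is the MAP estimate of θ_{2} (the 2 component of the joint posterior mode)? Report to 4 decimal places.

The Dirichlet prior is conjugate to the Multinomial likelihood: each posterior αⱼ = prior αⱼ + observed count nⱼ.
Posterior concentration: (9.4, 30.0, 6.3), total = 45.7.
Joint mode component: (α_{2}−1)/(Σα−K) = 29.0/42.7 = 0.6792.

0.6792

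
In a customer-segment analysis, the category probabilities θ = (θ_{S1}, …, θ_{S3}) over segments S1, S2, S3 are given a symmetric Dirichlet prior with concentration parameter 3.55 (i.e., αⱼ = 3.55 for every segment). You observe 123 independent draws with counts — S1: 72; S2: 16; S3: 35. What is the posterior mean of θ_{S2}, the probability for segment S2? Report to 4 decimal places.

0.1463

The Dirichlet prior is conjugate to the Multinomial likelihood: each posterior αⱼ = prior αⱼ + observed count nⱼ.
Posterior concentration: (75.55, 19.55, 38.55), total = 133.65.
E[θ_{S2}|data] = α_{S2}/Σα = 19.55/133.65 = 0.1463.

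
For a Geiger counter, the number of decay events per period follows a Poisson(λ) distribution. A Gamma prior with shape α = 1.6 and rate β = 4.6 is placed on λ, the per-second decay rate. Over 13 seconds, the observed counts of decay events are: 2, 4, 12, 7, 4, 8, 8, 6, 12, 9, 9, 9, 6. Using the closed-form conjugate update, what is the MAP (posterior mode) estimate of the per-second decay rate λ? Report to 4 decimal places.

With a Gamma(shape α, rate β) prior, the Poisson likelihood is conjugate: the posterior is Gamma(α + ΣXᵢ, β + n).
Sum of counts S = 96 over n = 13 seconds.
Posterior: Gamma(α+S, β+n) = Gamma(1.6+96, 4.6+13) = Gamma(97.6, 17.6).
Mode of Gamma(α,β) for α≥1 is (α−1)/β = 96.6/17.6 = 5.4886.

5.4886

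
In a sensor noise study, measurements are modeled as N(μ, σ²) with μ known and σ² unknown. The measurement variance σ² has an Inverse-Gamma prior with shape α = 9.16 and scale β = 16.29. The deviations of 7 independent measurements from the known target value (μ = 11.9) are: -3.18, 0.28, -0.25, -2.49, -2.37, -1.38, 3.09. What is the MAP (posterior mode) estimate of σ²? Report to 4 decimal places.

With known mean μ and an Inverse-Gamma(α, β) prior on σ², the Normal likelihood is conjugate: posterior is Inv-Gamma(α + n/2, β + Σ(xᵢ−μ)²/2).
Σ(xᵢ−μ)² = (-3.18)² + (0.28)² + (-0.25)² + (-2.49)² + (-2.37)² + (-1.38)² + (3.09)² = 33.5228.
Posterior: Inv-Gamma(9.16 + 7/2, 16.29 + 33.5228/2) = Inv-Gamma(12.66, 33.05140).
Mode = β/(α+1) = 33.05140/13.66 = 2.4196.

2.4196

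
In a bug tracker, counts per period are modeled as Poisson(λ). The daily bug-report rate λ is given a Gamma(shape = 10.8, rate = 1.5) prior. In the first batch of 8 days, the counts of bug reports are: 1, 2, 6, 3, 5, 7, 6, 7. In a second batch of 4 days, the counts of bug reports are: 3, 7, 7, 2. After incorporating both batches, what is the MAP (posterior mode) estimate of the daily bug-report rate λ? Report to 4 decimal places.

4.8741

With a Gamma(shape α, rate β) prior, the Poisson likelihood is conjugate: the posterior is Gamma(α + ΣXᵢ, β + n).
Batch 1: sum of counts S = 37 over n = 8 days.
After batch 1: Gamma(α+S, β+n) = Gamma(10.8+37, 1.5+8) = Gamma(47.8, 9.5).
Batch 2: sum of counts S = 19 over n = 4 days.
After batch 2: Gamma(α+S, β+n) = Gamma(47.8+19, 9.5+4) = Gamma(66.8, 13.5).
Mode of Gamma(α,β) for α≥1 is (α−1)/β = 65.8/13.5 = 4.8741.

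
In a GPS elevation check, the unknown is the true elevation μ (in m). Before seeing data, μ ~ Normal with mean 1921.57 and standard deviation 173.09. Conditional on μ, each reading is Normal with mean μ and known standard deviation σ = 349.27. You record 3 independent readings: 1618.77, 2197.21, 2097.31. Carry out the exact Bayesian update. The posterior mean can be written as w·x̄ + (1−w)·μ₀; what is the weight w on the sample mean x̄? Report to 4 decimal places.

0.4242

For Normal data with known variance σ², a Normal(μ₀, σ₀²) prior on μ is conjugate. Posterior precision = 1/σ₀² + n/σ²; posterior mean is the precision-weighted average of μ₀ and x̄.
σ₀² = 173.09² = 29960.1481, σ² = 349.27² = 121989.5329. Prior precision 1/σ₀² = 1/29960.1481; data precision n/σ² = 3/121989.5329.
w = (n/σ²)/(1/σ₀² + n/σ²) = n·σ₀²/(σ² + n·σ₀²) = 3·29960.1481/(121989.5329 + 3·29960.1481) = 89880.4443/211869.9772 = 0.4242.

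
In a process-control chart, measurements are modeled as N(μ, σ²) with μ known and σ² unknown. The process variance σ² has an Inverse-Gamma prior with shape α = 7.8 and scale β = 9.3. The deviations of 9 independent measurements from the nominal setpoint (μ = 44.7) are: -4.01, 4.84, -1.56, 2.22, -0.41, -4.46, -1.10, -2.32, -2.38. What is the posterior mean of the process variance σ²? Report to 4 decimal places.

4.3267

With known mean μ and an Inverse-Gamma(α, β) prior on σ², the Normal likelihood is conjugate: posterior is Inv-Gamma(α + n/2, β + Σ(xᵢ−μ)²/2).
Σ(xᵢ−μ)² = (-4.01)² + (4.84)² + (-1.56)² + (2.22)² + (-0.41)² + (-4.46)² + (-1.10)² + (-2.32)² + (-2.38)² = 79.1842.
Posterior: Inv-Gamma(7.8 + 9/2, 9.3 + 79.1842/2) = Inv-Gamma(12.30, 48.89210).
E[σ²|data] = β/(α−1) = 48.89210/11.30 = 4.3267.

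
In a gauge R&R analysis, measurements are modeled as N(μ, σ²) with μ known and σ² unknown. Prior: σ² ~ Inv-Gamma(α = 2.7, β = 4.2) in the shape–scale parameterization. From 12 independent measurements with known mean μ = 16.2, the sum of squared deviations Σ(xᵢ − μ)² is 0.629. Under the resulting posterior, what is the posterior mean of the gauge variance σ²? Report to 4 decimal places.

0.5863

With known mean μ and an Inverse-Gamma(α, β) prior on σ², the Normal likelihood is conjugate: posterior is Inv-Gamma(α + n/2, β + Σ(xᵢ−μ)²/2).
Posterior: Inv-Gamma(2.7 + 12/2, 4.2 + 0.629/2) = Inv-Gamma(8.70, 4.5145).
E[σ²|data] = β/(α−1) = 4.5145/7.70 = 0.5863.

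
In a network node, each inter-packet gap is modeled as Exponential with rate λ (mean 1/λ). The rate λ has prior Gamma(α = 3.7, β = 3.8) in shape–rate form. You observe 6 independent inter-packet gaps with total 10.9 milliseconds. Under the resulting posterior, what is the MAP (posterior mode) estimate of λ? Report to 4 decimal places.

With a Gamma(shape α, rate β) prior on the exponential rate λ, the posterior after n observations with total T = Σxᵢ is Gamma(α+n, β+T).
Posterior: Gamma(3.7+6, 3.8+10.9) = Gamma(9.7, 14.7).
Mode = (α−1)/β = 0.5918.

0.5918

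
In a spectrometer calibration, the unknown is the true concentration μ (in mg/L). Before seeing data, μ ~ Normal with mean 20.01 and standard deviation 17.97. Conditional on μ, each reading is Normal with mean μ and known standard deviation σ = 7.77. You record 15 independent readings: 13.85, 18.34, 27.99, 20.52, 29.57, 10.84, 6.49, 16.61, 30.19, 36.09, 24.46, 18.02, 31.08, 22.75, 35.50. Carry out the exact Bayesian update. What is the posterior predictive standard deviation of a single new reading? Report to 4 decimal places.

For Normal data with known variance σ², a Normal(μ₀, σ₀²) prior on μ is conjugate. Posterior precision = 1/σ₀² + n/σ²; posterior mean is the precision-weighted average of μ₀ and x̄.
σ₀² = 17.97² = 322.9209, σ² = 7.77² = 60.3729; σ² + n·σ₀² = 60.3729 + 15·322.9209 = 4904.1864.
Posterior precision = 1/σ₀² + n/σ² = 1/322.9209 + 15/60.3729 = (σ² + n·σ₀²)/(σ₀²σ²) = 4904.1864/(322.9209·60.3729); posterior variance σₙ² = σ₀²σ²/(σ² + n·σ₀²) = 322.9209·60.3729/4904.1864 = 3.975312.
Predictive variance for one new observation = σₙ² + σ² = 322.9209·60.3729/4904.1864 + 60.3729 = σ²·(σ₀² + 4904.1864)/4904.1864 = 60.3729·5227.1073/4904.1864 = 64.348212; SD = √(60.3729·5227.1073/4904.1864) = 8.0217.

8.0217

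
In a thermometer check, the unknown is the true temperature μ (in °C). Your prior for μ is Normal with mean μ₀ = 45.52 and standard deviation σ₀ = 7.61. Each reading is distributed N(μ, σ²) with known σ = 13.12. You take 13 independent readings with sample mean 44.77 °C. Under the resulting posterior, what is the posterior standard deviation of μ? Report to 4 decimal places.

For Normal data with known variance σ², a Normal(μ₀, σ₀²) prior on μ is conjugate. Posterior precision = 1/σ₀² + n/σ²; posterior mean is the precision-weighted average of μ₀ and x̄.
σ₀² = 7.61² = 57.9121, σ² = 13.12² = 172.1344; σ² + n·σ₀² = 172.1344 + 13·57.9121 = 924.9917.
Posterior precision = 1/σ₀² + n/σ² = 1/57.9121 + 13/172.1344 = (σ² + n·σ₀²)/(σ₀²σ²) = 924.9917/(57.9121·172.1344); posterior variance σₙ² = σ₀²σ²/(σ² + n·σ₀²) = 57.9121·172.1344/924.9917 = 10.777031.
Posterior SD = √σₙ² = √(57.9121·172.1344/924.9917) = 3.2828.

3.2828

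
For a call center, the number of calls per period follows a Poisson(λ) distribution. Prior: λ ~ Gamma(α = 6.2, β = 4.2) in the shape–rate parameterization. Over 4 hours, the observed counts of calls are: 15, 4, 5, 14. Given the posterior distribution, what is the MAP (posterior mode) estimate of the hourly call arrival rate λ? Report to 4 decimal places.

With a Gamma(shape α, rate β) prior, the Poisson likelihood is conjugate: the posterior is Gamma(α + ΣXᵢ, β + n).
Sum of counts S = 38 over n = 4 hours.
Posterior: Gamma(α+S, β+n) = Gamma(6.2+38, 4.2+4) = Gamma(44.2, 8.2).
Mode of Gamma(α,β) for α≥1 is (α−1)/β = 43.2/8.2 = 5.2683.

5.2683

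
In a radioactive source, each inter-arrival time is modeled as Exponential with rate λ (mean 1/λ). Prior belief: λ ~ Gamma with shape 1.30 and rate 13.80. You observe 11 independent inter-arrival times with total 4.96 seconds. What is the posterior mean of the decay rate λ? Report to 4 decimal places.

With a Gamma(shape α, rate β) prior on the exponential rate λ, the posterior after n observations with total T = Σxᵢ is Gamma(α+n, β+T).
Posterior: Gamma(1.30+11, 13.80+4.96) = Gamma(12.30, 18.76).
Posterior mean of λ = α/β = 12.30/18.76 = 0.6557.

0.6557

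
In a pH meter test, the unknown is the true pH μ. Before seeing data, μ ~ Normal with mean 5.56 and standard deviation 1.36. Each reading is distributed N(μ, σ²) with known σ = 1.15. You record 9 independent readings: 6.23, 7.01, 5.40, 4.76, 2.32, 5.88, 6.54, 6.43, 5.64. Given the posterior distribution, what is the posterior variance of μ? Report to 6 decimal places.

For Normal data with known variance σ², a Normal(μ₀, σ₀²) prior on μ is conjugate. Posterior precision = 1/σ₀² + n/σ²; posterior mean is the precision-weighted average of μ₀ and x̄.
σ₀² = 1.36² = 1.8496, σ² = 1.15² = 1.3225; σ² + n·σ₀² = 1.3225 + 9·1.8496 = 17.9689.
Posterior precision = 1/σ₀² + n/σ² = 1/1.8496 + 9/1.3225 = (σ² + n·σ₀²)/(σ₀²σ²) = 17.9689/(1.8496·1.3225); posterior variance σₙ² = σ₀²σ²/(σ² + n·σ₀²) = 1.8496·1.3225/17.9689 = 0.136129.

0.136129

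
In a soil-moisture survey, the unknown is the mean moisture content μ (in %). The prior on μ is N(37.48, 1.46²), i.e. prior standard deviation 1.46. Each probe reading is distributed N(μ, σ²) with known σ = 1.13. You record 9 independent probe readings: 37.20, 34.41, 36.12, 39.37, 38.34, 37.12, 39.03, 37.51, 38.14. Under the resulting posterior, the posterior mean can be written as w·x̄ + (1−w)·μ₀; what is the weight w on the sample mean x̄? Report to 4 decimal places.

For Normal data with known variance σ², a Normal(μ₀, σ₀²) prior on μ is conjugate. Posterior precision = 1/σ₀² + n/σ²; posterior mean is the precision-weighted average of μ₀ and x̄.
σ₀² = 1.46² = 2.1316, σ² = 1.13² = 1.2769. Prior precision 1/σ₀² = 1/2.1316; data precision n/σ² = 9/1.2769.
w = (n/σ²)/(1/σ₀² + n/σ²) = n·σ₀²/(σ² + n·σ₀²) = 9·2.1316/(1.2769 + 9·2.1316) = 19.1844/20.4613 = 0.9376.

0.9376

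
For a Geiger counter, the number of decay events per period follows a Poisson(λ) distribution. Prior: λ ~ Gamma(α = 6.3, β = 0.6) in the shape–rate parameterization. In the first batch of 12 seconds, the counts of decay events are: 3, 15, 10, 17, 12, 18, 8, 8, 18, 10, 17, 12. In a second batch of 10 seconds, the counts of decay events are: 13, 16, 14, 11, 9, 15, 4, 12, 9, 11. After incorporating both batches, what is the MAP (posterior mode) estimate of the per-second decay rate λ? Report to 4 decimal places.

11.8274

With a Gamma(shape α, rate β) prior, the Poisson likelihood is conjugate: the posterior is Gamma(α + ΣXᵢ, β + n).
Batch 1: sum of counts S = 148 over n = 12 seconds.
After batch 1: Gamma(α+S, β+n) = Gamma(6.3+148, 0.6+12) = Gamma(154.3, 12.6).
Batch 2: sum of counts S = 114 over n = 10 seconds.
After batch 2: Gamma(α+S, β+n) = Gamma(154.3+114, 12.6+10) = Gamma(268.3, 22.6).
Mode of Gamma(α,β) for α≥1 is (α−1)/β = 267.3/22.6 = 11.8274.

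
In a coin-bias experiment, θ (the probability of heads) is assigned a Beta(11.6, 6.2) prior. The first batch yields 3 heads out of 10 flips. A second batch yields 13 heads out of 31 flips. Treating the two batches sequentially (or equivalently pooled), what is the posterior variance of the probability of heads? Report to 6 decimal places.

0.004165

The Beta prior is conjugate to a Binomial/Bernoulli likelihood; the update adds successes to α and failures to β.
After batch 1: Beta(11.6+3, 6.2+7) = Beta(14.6, 13.2).
After batch 2: Beta(14.6+13, 13.2+18) = Beta(27.6, 31.2).
Var = αβ/((α+β)²(α+β+1)) = 27.6·31.2/(58.8²·59.8) = 0.004165.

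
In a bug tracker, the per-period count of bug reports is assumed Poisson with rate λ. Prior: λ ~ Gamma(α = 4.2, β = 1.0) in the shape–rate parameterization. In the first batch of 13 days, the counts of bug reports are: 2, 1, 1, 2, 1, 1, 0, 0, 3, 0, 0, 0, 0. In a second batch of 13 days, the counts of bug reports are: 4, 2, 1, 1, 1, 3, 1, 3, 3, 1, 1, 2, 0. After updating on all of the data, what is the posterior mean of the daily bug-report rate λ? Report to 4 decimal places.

1.4148

With a Gamma(shape α, rate β) prior, the Poisson likelihood is conjugate: the posterior is Gamma(α + ΣXᵢ, β + n).
Batch 1: sum of counts S = 11 over n = 13 days.
After batch 1: Gamma(α+S, β+n) = Gamma(4.2+11, 1.0+13) = Gamma(15.2, 14.0).
Batch 2: sum of counts S = 23 over n = 13 days.
After batch 2: Gamma(α+S, β+n) = Gamma(15.2+23, 14.0+13) = Gamma(38.2, 27.0).
Posterior mean = α/β = 38.2/27.0 = 1.4148.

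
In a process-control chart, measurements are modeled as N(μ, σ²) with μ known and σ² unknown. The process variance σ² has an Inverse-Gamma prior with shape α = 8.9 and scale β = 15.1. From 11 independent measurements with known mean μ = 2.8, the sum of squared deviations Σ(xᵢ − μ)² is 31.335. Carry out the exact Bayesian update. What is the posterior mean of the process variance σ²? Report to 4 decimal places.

With known mean μ and an Inverse-Gamma(α, β) prior on σ², the Normal likelihood is conjugate: posterior is Inv-Gamma(α + n/2, β + Σ(xᵢ−μ)²/2).
Posterior: Inv-Gamma(8.9 + 11/2, 15.1 + 31.335/2) = Inv-Gamma(14.40, 30.7675).
E[σ²|data] = β/(α−1) = 30.7675/13.40 = 2.2961.

2.2961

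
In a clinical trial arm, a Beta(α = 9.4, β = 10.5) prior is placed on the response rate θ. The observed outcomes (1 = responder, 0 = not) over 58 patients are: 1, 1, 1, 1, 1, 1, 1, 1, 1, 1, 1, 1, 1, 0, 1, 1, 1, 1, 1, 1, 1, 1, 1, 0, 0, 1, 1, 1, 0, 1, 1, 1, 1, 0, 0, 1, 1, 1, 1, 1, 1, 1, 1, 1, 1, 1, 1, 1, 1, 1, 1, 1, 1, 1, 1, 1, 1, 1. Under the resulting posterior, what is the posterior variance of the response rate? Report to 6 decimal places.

0.002116

The Beta prior is conjugate to a Binomial/Bernoulli likelihood; the update adds successes to α and failures to β.
Posterior: Beta(α+k, β+n−k) = Beta(9.4+52, 10.5+6) = Beta(61.4, 16.5).
Var = αβ/((α+β)²(α+β+1)) = 61.4·16.5/(77.9²·78.9) = 0.002116.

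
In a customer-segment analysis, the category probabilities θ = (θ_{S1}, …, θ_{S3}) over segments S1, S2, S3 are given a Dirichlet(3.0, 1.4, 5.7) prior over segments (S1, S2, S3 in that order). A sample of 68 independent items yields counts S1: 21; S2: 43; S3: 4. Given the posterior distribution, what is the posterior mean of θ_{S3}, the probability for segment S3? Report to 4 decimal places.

0.1242

The Dirichlet prior is conjugate to the Multinomial likelihood: each posterior αⱼ = prior αⱼ + observed count nⱼ.
Posterior concentration: (24.0, 44.4, 9.7), total = 78.1.
E[θ_{S3}|data] = α_{S3}/Σα = 9.7/78.1 = 0.1242.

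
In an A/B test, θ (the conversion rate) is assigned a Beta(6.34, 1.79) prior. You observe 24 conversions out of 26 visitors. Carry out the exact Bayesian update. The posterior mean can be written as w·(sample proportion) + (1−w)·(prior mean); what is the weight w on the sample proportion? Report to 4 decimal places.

0.7618

The Beta prior is conjugate to a Binomial/Bernoulli likelihood; the update adds successes to α and failures to β.
Posterior mean = (α₀+k)/(α₀+β₀+n) = [n/(α₀+β₀+n)]·(k/n) + [(α₀+β₀)/(α₀+β₀+n)]·α₀/(α₀+β₀), so only n and the prior enter the weight.
The weight on the data is w = n/(α₀+β₀+n) = 26/(6.34+1.79+26) = 26/34.13 = 0.7618.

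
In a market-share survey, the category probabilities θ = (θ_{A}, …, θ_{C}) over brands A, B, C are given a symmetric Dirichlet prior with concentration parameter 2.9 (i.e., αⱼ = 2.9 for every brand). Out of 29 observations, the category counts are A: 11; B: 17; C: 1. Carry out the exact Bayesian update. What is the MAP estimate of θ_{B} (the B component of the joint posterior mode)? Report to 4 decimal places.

0.5447

The Dirichlet prior is conjugate to the Multinomial likelihood: each posterior αⱼ = prior αⱼ + observed count nⱼ.
Posterior concentration: (13.9, 19.9, 3.9), total = 37.7.
Joint mode component: (α_{B}−1)/(Σα−K) = 18.9/34.7 = 0.5447.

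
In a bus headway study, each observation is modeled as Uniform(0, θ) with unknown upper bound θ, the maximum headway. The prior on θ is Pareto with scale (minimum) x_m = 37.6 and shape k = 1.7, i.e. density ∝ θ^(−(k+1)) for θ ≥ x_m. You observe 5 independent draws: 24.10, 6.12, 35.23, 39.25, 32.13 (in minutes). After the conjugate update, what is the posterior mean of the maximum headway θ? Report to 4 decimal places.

A Pareto(scale x_m, shape k) prior on the upper bound θ of Uniform(0, θ) is conjugate: posterior is Pareto(max(x_m, max xᵢ), k + n).
Sample maximum = 39.25; prior scale x_m = 37.6 → posterior scale = max = 39.25.
Posterior shape = 1.7 + 5 = 6.7.
E[θ|data] = k·x_m/(k−1) = 6.7·39.25/5.7 = 46.1360.

46.1360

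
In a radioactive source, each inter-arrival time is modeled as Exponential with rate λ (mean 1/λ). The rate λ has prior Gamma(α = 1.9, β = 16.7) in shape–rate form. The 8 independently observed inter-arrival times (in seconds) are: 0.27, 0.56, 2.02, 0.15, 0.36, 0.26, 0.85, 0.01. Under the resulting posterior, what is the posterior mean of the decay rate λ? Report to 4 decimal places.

0.4674

With a Gamma(shape α, rate β) prior on the exponential rate λ, the posterior after n observations with total T = Σxᵢ is Gamma(α+n, β+T).
Sum of observations T = 4.48 seconds; n = 8.
Posterior: Gamma(1.9+8, 16.7+4.48) = Gamma(9.9, 21.18).
Posterior mean of λ = α/β = 9.9/21.18 = 0.4674.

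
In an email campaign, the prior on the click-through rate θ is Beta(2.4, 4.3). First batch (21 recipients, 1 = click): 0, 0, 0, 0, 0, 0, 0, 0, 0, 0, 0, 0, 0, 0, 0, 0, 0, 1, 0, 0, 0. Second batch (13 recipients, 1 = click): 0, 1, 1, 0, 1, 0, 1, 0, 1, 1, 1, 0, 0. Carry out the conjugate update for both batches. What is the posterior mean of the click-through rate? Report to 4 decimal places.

0.2555

The Beta prior is conjugate to a Binomial/Bernoulli likelihood; the update adds successes to α and failures to β.
After batch 1: Beta(2.4+1, 4.3+20) = Beta(3.4, 24.3).
After batch 2: Beta(3.4+7, 24.3+6) = Beta(10.4, 30.3).
Posterior mean = α/(α+β) = 10.4/40.7 = 0.2555.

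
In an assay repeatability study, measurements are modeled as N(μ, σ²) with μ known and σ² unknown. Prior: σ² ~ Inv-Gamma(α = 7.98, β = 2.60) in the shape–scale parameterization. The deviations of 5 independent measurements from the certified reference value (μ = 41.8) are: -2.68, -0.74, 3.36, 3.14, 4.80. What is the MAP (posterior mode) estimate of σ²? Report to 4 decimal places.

2.4878

With known mean μ and an Inverse-Gamma(α, β) prior on σ², the Normal likelihood is conjugate: posterior is Inv-Gamma(α + n/2, β + Σ(xᵢ−μ)²/2).
Σ(xᵢ−μ)² = (-2.68)² + (-0.74)² + (3.36)² + (3.14)² + (4.80)² = 51.9192.
Posterior: Inv-Gamma(7.98 + 5/2, 2.60 + 51.9192/2) = Inv-Gamma(10.48, 28.55960).
Mode = β/(α+1) = 28.55960/11.48 = 2.4878.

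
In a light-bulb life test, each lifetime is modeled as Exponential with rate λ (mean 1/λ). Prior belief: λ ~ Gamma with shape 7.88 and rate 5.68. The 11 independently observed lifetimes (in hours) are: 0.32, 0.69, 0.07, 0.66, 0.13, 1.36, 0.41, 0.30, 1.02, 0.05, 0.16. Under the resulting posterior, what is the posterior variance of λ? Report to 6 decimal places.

0.160377

With a Gamma(shape α, rate β) prior on the exponential rate λ, the posterior after n observations with total T = Σxᵢ is Gamma(α+n, β+T).
Sum of observations T = 5.17 hours; n = 11.
Posterior: Gamma(7.88+11, 5.68+5.17) = Gamma(18.88, 10.85).
Var = α/β² = 0.160377.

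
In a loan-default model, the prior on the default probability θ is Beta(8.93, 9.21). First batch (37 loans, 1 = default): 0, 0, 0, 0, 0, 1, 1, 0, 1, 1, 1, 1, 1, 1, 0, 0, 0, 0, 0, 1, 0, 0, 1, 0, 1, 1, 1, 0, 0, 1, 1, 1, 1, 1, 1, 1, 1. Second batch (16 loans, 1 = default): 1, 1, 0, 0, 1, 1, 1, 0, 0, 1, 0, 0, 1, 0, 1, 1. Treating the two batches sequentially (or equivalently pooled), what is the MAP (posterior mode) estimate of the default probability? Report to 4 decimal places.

0.5486

The Beta prior is conjugate to a Binomial/Bernoulli likelihood; the update adds successes to α and failures to β.
After batch 1: Beta(8.93+21, 9.21+16) = Beta(29.93, 25.21).
After batch 2: Beta(29.93+9, 25.21+7) = Beta(38.93, 32.21).
Mode of Beta(a,b) for a,b>1 is (a−1)/(a+b−2) = 37.93/69.14 = 0.5486.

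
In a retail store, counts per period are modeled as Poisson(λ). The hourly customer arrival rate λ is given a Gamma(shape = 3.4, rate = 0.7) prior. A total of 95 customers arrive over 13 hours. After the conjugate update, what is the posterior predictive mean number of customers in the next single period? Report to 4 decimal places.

With a Gamma(shape α, rate β) prior, the Poisson likelihood is conjugate: the posterior is Gamma(α + ΣXᵢ, β + n).
Posterior: Gamma(α+S, β+n) = Gamma(3.4+95, 0.7+13) = Gamma(98.4, 13.7).
The predictive distribution for one future period is NegBinom with mean α/β = 7.1825.

7.1825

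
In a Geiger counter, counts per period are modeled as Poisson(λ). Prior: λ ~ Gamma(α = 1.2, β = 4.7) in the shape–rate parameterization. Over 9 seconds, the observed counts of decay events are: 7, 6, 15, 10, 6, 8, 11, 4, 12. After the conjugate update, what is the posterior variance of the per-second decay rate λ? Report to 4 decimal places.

0.4273

With a Gamma(shape α, rate β) prior, the Poisson likelihood is conjugate: the posterior is Gamma(α + ΣXᵢ, β + n).
Sum of counts S = 79 over n = 9 seconds.
Posterior: Gamma(α+S, β+n) = Gamma(1.2+79, 4.7+9) = Gamma(80.2, 13.7).
Var = α/β² = 80.2/13.7² = 0.4273.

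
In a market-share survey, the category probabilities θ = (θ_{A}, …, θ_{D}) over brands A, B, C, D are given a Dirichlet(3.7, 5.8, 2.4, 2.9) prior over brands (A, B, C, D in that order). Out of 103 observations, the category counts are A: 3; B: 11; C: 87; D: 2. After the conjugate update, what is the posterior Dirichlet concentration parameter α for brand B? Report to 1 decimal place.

The Dirichlet prior is conjugate to the Multinomial likelihood: each posterior αⱼ = prior αⱼ + observed count nⱼ.
Posterior concentration: (6.7, 16.8, 89.4, 4.9), total = 117.8.
α_{B} = 5.8 + 11 = 16.8.

16.8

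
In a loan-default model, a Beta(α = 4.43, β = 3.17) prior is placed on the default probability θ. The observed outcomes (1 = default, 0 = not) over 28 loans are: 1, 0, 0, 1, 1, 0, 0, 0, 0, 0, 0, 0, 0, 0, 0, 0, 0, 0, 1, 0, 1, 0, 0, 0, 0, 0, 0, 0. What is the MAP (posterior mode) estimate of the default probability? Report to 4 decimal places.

The Beta prior is conjugate to a Binomial/Bernoulli likelihood; the update adds successes to α and failures to β.
Posterior: Beta(α+k, β+n−k) = Beta(4.43+5, 3.17+23) = Beta(9.43, 26.17).
Mode of Beta(a,b) for a,b>1 is (a−1)/(a+b−2) = 8.43/33.60 = 0.2509.

0.2509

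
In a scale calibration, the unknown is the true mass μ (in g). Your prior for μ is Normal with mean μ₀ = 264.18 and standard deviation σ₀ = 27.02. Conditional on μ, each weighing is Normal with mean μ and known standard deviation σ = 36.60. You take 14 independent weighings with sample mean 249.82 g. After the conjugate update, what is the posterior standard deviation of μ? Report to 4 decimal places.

For Normal data with known variance σ², a Normal(μ₀, σ₀²) prior on μ is conjugate. Posterior precision = 1/σ₀² + n/σ²; posterior mean is the precision-weighted average of μ₀ and x̄.
σ₀² = 27.02² = 730.0804, σ² = 36.60² = 1339.56; σ² + n·σ₀² = 1339.56 + 14·730.0804 = 11560.6856.
Posterior precision = 1/σ₀² + n/σ² = 1/730.0804 + 14/1339.56 = (σ² + n·σ₀²)/(σ₀²σ²) = 11560.6856/(730.0804·1339.56); posterior variance σₙ² = σ₀²σ²/(σ² + n·σ₀²) = 730.0804·1339.56/11560.6856 = 84.595891.
Posterior SD = √σₙ² = √(730.0804·1339.56/11560.6856) = 9.1976.

9.1976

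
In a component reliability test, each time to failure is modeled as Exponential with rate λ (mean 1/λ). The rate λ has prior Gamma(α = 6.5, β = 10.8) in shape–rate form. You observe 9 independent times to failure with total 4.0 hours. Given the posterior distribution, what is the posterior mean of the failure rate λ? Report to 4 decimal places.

With a Gamma(shape α, rate β) prior on the exponential rate λ, the posterior after n observations with total T = Σxᵢ is Gamma(α+n, β+T).
Posterior: Gamma(6.5+9, 10.8+4.0) = Gamma(15.5, 14.8).
Posterior mean of λ = α/β = 15.5/14.8 = 1.0473.

1.0473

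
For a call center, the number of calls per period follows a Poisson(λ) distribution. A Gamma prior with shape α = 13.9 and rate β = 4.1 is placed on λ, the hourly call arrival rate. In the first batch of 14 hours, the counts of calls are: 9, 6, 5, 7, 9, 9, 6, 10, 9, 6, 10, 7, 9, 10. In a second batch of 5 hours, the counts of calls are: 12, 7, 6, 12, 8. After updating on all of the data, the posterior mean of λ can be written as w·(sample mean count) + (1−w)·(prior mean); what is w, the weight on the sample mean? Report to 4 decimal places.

0.8225

With a Gamma(shape α, rate β) prior, the Poisson likelihood is conjugate: the posterior is Gamma(α + ΣXᵢ, β + n).
Total number of hours: n = 14 + 5 = 19.
Posterior mean = (α₀+S)/(β₀+n) = [n/(β₀+n)]·(S/n) + [β₀/(β₀+n)]·(α₀/β₀), so only n and β₀ enter the weight.
Weight on data w = n/(β₀+n) = 19/(4.1+19) = 19/23.1 = 0.8225.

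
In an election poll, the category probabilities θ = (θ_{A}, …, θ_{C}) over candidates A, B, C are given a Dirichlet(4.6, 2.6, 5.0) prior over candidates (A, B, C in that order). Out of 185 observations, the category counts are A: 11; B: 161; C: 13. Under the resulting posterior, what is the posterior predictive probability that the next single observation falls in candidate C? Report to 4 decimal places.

0.0913

The Dirichlet prior is conjugate to the Multinomial likelihood: each posterior αⱼ = prior αⱼ + observed count nⱼ.
Posterior concentration: (15.6, 163.6, 18.0), total = 197.2.
P(next = C | data) = α_{C}/Σα = 0.0913.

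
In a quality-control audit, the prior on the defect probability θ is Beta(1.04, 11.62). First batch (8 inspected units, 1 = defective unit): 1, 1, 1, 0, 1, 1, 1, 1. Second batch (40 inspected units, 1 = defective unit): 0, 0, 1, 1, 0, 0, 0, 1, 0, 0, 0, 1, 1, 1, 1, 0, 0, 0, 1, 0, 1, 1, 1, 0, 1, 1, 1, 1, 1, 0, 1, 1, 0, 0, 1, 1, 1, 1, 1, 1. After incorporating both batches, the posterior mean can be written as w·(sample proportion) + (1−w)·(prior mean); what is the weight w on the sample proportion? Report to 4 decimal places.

The Beta prior is conjugate to a Binomial/Bernoulli likelihood; the update adds successes to α and failures to β.
Total number of inspected units: n = 8 + 40 = 48.
Posterior mean = (α₀+k)/(α₀+β₀+n) = [n/(α₀+β₀+n)]·(k/n) + [(α₀+β₀)/(α₀+β₀+n)]·α₀/(α₀+β₀), so only n and the prior enter the weight.
The weight on the data is w = n/(α₀+β₀+n) = 48/(1.04+11.62+48) = 48/60.66 = 0.7913.

0.7913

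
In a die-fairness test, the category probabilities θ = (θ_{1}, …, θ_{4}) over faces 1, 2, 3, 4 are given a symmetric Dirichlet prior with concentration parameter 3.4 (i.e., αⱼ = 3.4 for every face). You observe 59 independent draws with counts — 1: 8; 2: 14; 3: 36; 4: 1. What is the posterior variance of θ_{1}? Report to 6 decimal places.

The Dirichlet prior is conjugate to the Multinomial likelihood: each posterior αⱼ = prior αⱼ + observed count nⱼ.
Posterior concentration: (11.4, 17.4, 39.4, 4.4), total = 72.6.
Var[θ_j] = α_j(Σα−α_j)/((Σα)²(Σα+1)) = 11.4·61.2/(72.6²·73.6) = 0.001798.

0.001798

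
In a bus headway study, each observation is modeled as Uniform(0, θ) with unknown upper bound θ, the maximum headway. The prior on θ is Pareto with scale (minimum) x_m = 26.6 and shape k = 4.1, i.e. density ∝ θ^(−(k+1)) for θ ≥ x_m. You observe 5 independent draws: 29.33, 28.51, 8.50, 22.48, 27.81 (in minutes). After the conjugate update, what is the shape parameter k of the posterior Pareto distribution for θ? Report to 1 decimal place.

9.1

A Pareto(scale x_m, shape k) prior on the upper bound θ of Uniform(0, θ) is conjugate: posterior is Pareto(max(x_m, max xᵢ), k + n).
Sample maximum = 29.33; prior scale x_m = 26.6 → posterior scale = max = 29.33.
Posterior shape = 4.1 + 5 = 9.1.
Posterior shape k = 9.1.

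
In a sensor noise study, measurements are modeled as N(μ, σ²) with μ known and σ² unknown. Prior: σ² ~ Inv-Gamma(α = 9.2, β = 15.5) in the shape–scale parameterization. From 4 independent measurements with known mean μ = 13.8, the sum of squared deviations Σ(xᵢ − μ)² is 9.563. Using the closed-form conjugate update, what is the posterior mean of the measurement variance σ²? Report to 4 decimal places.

With known mean μ and an Inverse-Gamma(α, β) prior on σ², the Normal likelihood is conjugate: posterior is Inv-Gamma(α + n/2, β + Σ(xᵢ−μ)²/2).
Posterior: Inv-Gamma(9.2 + 4/2, 15.5 + 9.563/2) = Inv-Gamma(11.20, 20.2815).
E[σ²|data] = β/(α−1) = 20.2815/10.20 = 1.9884.

1.9884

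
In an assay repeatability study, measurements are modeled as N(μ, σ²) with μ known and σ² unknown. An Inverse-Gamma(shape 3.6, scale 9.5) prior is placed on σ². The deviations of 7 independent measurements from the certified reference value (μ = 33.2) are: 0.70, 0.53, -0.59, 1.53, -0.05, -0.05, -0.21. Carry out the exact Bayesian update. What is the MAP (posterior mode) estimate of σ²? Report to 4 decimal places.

1.3894

With known mean μ and an Inverse-Gamma(α, β) prior on σ², the Normal likelihood is conjugate: posterior is Inv-Gamma(α + n/2, β + Σ(xᵢ−μ)²/2).
Σ(xᵢ−μ)² = (0.70)² + (0.53)² + (-0.59)² + (1.53)² + (-0.05)² + (-0.05)² + (-0.21)² = 3.5090.
Posterior: Inv-Gamma(3.6 + 7/2, 9.5 + 3.5090/2) = Inv-Gamma(7.10, 11.25450).
Mode = β/(α+1) = 11.25450/8.10 = 1.3894.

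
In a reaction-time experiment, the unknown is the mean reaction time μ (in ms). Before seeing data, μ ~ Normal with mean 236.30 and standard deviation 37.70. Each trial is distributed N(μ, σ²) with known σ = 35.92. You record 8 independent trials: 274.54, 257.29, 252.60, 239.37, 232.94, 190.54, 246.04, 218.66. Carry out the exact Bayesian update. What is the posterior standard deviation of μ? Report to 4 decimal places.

For Normal data with known variance σ², a Normal(μ₀, σ₀²) prior on μ is conjugate. Posterior precision = 1/σ₀² + n/σ²; posterior mean is the precision-weighted average of μ₀ and x̄.
σ₀² = 37.70² = 1421.29, σ² = 35.92² = 1290.2464; σ² + n·σ₀² = 1290.2464 + 8·1421.29 = 12660.5664.
Posterior precision = 1/σ₀² + n/σ² = 1/1421.29 + 8/1290.2464 = (σ² + n·σ₀²)/(σ₀²σ²) = 12660.5664/(1421.29·1290.2464); posterior variance σₙ² = σ₀²σ²/(σ² + n·σ₀²) = 1421.29·1290.2464/12660.5664 = 144.844571.
Posterior SD = √σₙ² = √(1421.29·1290.2464/12660.5664) = 12.0351.

12.0351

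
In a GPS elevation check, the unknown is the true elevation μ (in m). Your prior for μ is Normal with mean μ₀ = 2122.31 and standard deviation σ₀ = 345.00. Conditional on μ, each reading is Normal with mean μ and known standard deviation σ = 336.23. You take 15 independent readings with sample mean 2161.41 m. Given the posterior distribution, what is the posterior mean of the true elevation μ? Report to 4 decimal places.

2159.0816

For Normal data with known variance σ², a Normal(μ₀, σ₀²) prior on μ is conjugate. Posterior precision = 1/σ₀² + n/σ²; posterior mean is the precision-weighted average of μ₀ and x̄.
n·x̄ = 15·2161.41 = 32421.15.
σ₀² = 345.00² = 119025, σ² = 336.23² = 113050.6129; σ² + n·σ₀² = 113050.6129 + 15·119025 = 1898425.6129.
Posterior mean = (μ₀/σ₀² + n·x̄/σ²)/(1/σ₀² + n/σ²) = (σ²·μ₀ + σ₀²·n·x̄)/(σ² + n·σ₀²) = (113050.6129·2122.31 + 119025·32421.15)/1898425.6129 = 4098855825.013799/1898425.6129 = 2159.0816.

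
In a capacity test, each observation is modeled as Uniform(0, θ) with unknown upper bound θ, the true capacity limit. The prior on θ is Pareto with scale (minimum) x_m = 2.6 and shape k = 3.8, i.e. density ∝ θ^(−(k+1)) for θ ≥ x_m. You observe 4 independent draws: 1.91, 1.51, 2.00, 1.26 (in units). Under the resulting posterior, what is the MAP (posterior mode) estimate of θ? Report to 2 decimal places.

A Pareto(scale x_m, shape k) prior on the upper bound θ of Uniform(0, θ) is conjugate: posterior is Pareto(max(x_m, max xᵢ), k + n).
Sample maximum = 2.00; prior scale x_m = 2.6 → posterior scale = max = 2.60.
Posterior shape = 3.8 + 4 = 7.8.
The Pareto density is decreasing on [x_m, ∞), so the mode is x_m = 2.60.

2.60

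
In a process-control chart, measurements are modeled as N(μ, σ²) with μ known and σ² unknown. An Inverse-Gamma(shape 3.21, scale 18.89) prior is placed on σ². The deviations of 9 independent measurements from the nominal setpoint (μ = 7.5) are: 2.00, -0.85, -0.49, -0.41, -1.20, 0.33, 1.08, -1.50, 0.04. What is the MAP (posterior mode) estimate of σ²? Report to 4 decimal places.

With known mean μ and an Inverse-Gamma(α, β) prior on σ², the Normal likelihood is conjugate: posterior is Inv-Gamma(α + n/2, β + Σ(xᵢ−μ)²/2).
Σ(xᵢ−μ)² = (2.00)² + (-0.85)² + (-0.49)² + (-0.41)² + (-1.20)² + (0.33)² + (1.08)² + (-1.50)² + (0.04)² = 10.0976.
Posterior: Inv-Gamma(3.21 + 9/2, 18.89 + 10.0976/2) = Inv-Gamma(7.71, 23.93880).
Mode = β/(α+1) = 23.93880/8.71 = 2.7484.

2.7484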